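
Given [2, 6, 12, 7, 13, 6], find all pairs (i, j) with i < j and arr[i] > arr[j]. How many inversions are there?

Finding inversions in [2, 6, 12, 7, 13, 6]:

(2, 3): arr[2]=12 > arr[3]=7
(2, 5): arr[2]=12 > arr[5]=6
(3, 5): arr[3]=7 > arr[5]=6
(4, 5): arr[4]=13 > arr[5]=6

Total inversions: 4

The array has 4 inversion(s): (2,3), (2,5), (3,5), (4,5). Each pair (i,j) satisfies i < j and arr[i] > arr[j].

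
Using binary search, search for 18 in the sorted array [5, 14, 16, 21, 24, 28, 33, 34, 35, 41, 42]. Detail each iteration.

Binary search for 18 in [5, 14, 16, 21, 24, 28, 33, 34, 35, 41, 42]:

lo=0, hi=10, mid=5, arr[mid]=28 -> 28 > 18, search left half
lo=0, hi=4, mid=2, arr[mid]=16 -> 16 < 18, search right half
lo=3, hi=4, mid=3, arr[mid]=21 -> 21 > 18, search left half
lo=3 > hi=2, target 18 not found

Binary search determines that 18 is not in the array after 3 comparisons. The search space was exhausted without finding the target.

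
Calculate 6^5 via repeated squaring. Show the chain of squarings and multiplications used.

Computing 6^5 by squaring (build up from 6^1; each line after the first costs one multiplication):

6^1 = 6
6^2 = (6^1)^2 = 6^2 = 36
6^4 = (6^2)^2 = 36^2 = 1296
6^5 = 6 * 6^4 = 6 * 1296 = 7776

Result: 7776
Multiplications needed: 3 (3 lines after 6^1)

6^5 = 7776. Using exponentiation by squaring, this requires 3 multiplications. The key idea: if the exponent is even, square the half-power; if odd, multiply by the base once.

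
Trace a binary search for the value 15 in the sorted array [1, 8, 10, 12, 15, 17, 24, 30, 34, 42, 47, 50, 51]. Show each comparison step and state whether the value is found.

Binary search for 15 in [1, 8, 10, 12, 15, 17, 24, 30, 34, 42, 47, 50, 51]:

lo=0, hi=12, mid=6, arr[mid]=24 -> 24 > 15, search left half
lo=0, hi=5, mid=2, arr[mid]=10 -> 10 < 15, search right half
lo=3, hi=5, mid=4, arr[mid]=15 -> Found target at index 4!

Binary search finds 15 at index 4 after 3 comparisons. The search repeatedly halves the search space by comparing with the middle element.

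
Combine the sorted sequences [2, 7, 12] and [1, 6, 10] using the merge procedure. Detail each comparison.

Merging process:

Compare 2 vs 1: take 1 from right. Merged: [1]
Compare 2 vs 6: take 2 from left. Merged: [1, 2]
Compare 7 vs 6: take 6 from right. Merged: [1, 2, 6]
Compare 7 vs 10: take 7 from left. Merged: [1, 2, 6, 7]
Compare 12 vs 10: take 10 from right. Merged: [1, 2, 6, 7, 10]
Append remaining from left: [12]. Merged: [1, 2, 6, 7, 10, 12]

Final merged array: [1, 2, 6, 7, 10, 12]
Total comparisons: 5

The merged array is [1, 2, 6, 7, 10, 12], requiring 5 comparisons. The merge step runs in O(n) time where n is the total number of elements.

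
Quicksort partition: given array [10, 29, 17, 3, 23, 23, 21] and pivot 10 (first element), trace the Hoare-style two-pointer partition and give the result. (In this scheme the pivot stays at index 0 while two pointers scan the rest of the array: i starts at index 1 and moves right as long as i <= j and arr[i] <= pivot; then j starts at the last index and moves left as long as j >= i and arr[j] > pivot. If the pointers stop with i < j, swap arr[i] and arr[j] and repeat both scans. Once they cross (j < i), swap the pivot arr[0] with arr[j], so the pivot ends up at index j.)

Hoare-style two-pointer partition with pivot = 10:

Initial array: [10, 29, 17, 3, 23, 23, 21]

Pointers start at i = 1, j = 6.
i stops at index 1 (arr[1]=29 > 10), j stops at index 3 (arr[3]=3 <= 10): swap arr[1] and arr[3], array becomes [10, 3, 17, 29, 23, 23, 21]
i ends at 2, j ends at 1: the pointers have crossed (j < i), so scanning stops.

Swap pivot arr[0] with arr[1] to place pivot at position 1: [3, 10, 17, 29, 23, 23, 21]
Pivot position: 1

After partitioning with pivot 10, the array becomes [3, 10, 17, 29, 23, 23, 21]. The pivot is placed at index 1. All elements to the left of the pivot are <= 10, and all elements to the right are > 10.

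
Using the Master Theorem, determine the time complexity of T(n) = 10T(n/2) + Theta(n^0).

Master Theorem for T(n) = 10T(n/2) + O(n^0):

a = 10, b = 2, c = 0
log_b(a) = log_2(10) = 3.3219

Case 1: c = 0 < log_2(10) = 3.3219
T(n) = O(n^(log_2 10))

For T(n) = 10T(n/2) + O(n^0): log_2(10) = 3.3219. This is Case 1 of the Master Theorem (c < log_b(a), work dominated by leaves), giving O(n^(log_2 10)).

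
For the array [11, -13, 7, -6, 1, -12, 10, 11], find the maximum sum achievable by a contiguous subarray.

Using Kadane's algorithm on [11, -13, 7, -6, 1, -12, 10, 11]:

Scanning through the array:
Position 1 (value -13): max_ending_here = -2, max_so_far = 11
Position 2 (value 7): max_ending_here = 7, max_so_far = 11
Position 3 (value -6): max_ending_here = 1, max_so_far = 11
Position 4 (value 1): max_ending_here = 2, max_so_far = 11
Position 5 (value -12): max_ending_here = -10, max_so_far = 11
Position 6 (value 10): max_ending_here = 10, max_so_far = 11
Position 7 (value 11): max_ending_here = 21, max_so_far = 21

Maximum subarray: [10, 11]
Maximum sum: 21

The maximum subarray is [10, 11] with sum 21. This subarray runs from index 6 to index 7.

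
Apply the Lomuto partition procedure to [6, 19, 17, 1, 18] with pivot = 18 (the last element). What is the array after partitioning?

Lomuto partition with pivot = 18:

Initial array: [6, 19, 17, 1, 18]

arr[0]=6 <= 18: swap with position 0, array becomes [6, 19, 17, 1, 18]
arr[1]=19 > 18: no swap
arr[2]=17 <= 18: swap with position 1, array becomes [6, 17, 19, 1, 18]
arr[3]=1 <= 18: swap with position 2, array becomes [6, 17, 1, 19, 18]

Place pivot at position 3: [6, 17, 1, 18, 19]
Pivot position: 3

After partitioning with pivot 18, the array becomes [6, 17, 1, 18, 19]. The pivot is placed at index 3. All elements to the left of the pivot are <= 18, and all elements to the right are > 18.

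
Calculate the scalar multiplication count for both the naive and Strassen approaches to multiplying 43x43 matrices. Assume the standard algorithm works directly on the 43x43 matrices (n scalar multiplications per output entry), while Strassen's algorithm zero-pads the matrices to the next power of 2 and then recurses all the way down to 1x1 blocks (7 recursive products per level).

Matrix multiplication for 43x43 matrices:

Strassen's algorithm requires power-of-2 dimensions. Pad 43x43 to 64x64 (next power of 2).

Standard algorithm: 43^3 = 79507 multiplications
Strassen's algorithm: 7^(log2(64)) = 7^6 = 117649 multiplications
Difference: 79507 - 117649 = -38142 (Strassen uses MORE here due to padding overhead — for small or just-over-power-of-2 n, padding can outweigh the per-level savings)

Standard: 79507 multiplications (43^3). Strassen: 117649 multiplications (7^6, after padding to 64x64). Strassen reduces 8 recursive multiplications to 7 at each level.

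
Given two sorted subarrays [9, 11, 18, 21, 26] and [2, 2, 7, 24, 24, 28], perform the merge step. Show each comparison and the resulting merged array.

Merging process:

Compare 9 vs 2: take 2 from right. Merged: [2]
Compare 9 vs 2: take 2 from right. Merged: [2, 2]
Compare 9 vs 7: take 7 from right. Merged: [2, 2, 7]
Compare 9 vs 24: take 9 from left. Merged: [2, 2, 7, 9]
Compare 11 vs 24: take 11 from left. Merged: [2, 2, 7, 9, 11]
Compare 18 vs 24: take 18 from left. Merged: [2, 2, 7, 9, 11, 18]
Compare 21 vs 24: take 21 from left. Merged: [2, 2, 7, 9, 11, 18, 21]
Compare 26 vs 24: take 24 from right. Merged: [2, 2, 7, 9, 11, 18, 21, 24]
Compare 26 vs 24: take 24 from right. Merged: [2, 2, 7, 9, 11, 18, 21, 24, 24]
Compare 26 vs 28: take 26 from left. Merged: [2, 2, 7, 9, 11, 18, 21, 24, 24, 26]
Append remaining from right: [28]. Merged: [2, 2, 7, 9, 11, 18, 21, 24, 24, 26, 28]

Final merged array: [2, 2, 7, 9, 11, 18, 21, 24, 24, 26, 28]
Total comparisons: 10

The merged array is [2, 2, 7, 9, 11, 18, 21, 24, 24, 26, 28], requiring 10 comparisons. The merge step runs in O(n) time where n is the total number of elements.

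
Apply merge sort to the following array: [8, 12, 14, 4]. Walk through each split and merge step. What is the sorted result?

Merge sort trace:

Split: [8, 12, 14, 4] -> [8, 12] and [14, 4]
  Split: [8, 12] -> [8] and [12]
  Merge: [8] + [12] -> [8, 12]
  Split: [14, 4] -> [14] and [4]
  Merge: [14] + [4] -> [4, 14]
Merge: [8, 12] + [4, 14] -> [4, 8, 12, 14]

Final sorted array: [4, 8, 12, 14]

The merge sort proceeds by recursively splitting the array and merging sorted halves.
After all merges, the sorted array is [4, 8, 12, 14].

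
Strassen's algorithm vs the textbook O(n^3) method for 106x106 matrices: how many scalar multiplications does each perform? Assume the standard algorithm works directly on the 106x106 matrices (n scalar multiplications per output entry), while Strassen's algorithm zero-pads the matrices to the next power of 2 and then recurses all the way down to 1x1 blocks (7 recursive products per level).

Matrix multiplication for 106x106 matrices:

Strassen's algorithm requires power-of-2 dimensions. Pad 106x106 to 128x128 (next power of 2).

Standard algorithm: 106^3 = 1191016 multiplications
Strassen's algorithm: 7^(log2(128)) = 7^7 = 823543 multiplications
Savings: 1191016 - 823543 = 367473 multiplications

Standard: 1191016 multiplications (106^3). Strassen: 823543 multiplications (7^7, after padding to 128x128). Strassen reduces 8 recursive multiplications to 7 at each level.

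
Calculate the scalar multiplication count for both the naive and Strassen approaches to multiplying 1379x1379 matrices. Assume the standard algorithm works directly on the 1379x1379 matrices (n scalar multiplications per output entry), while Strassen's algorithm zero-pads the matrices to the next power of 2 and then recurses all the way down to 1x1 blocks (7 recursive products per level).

Matrix multiplication for 1379x1379 matrices:

Strassen's algorithm requires power-of-2 dimensions. Pad 1379x1379 to 2048x2048 (next power of 2).

Standard algorithm: 1379^3 = 2622362939 multiplications
Strassen's algorithm: 7^(log2(2048)) = 7^11 = 1977326743 multiplications
Savings: 2622362939 - 1977326743 = 645036196 multiplications

Standard: 2622362939 multiplications (1379^3). Strassen: 1977326743 multiplications (7^11, after padding to 2048x2048). Strassen reduces 8 recursive multiplications to 7 at each level.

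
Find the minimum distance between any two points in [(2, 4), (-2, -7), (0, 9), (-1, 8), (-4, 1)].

Computing all pairwise distances among 5 points:

d((2, 4), (-2, -7)) = 11.7047
d((2, 4), (0, 9)) = 5.3852
d((2, 4), (-1, 8)) = 5.0
d((2, 4), (-4, 1)) = 6.7082
d((-2, -7), (0, 9)) = 16.1245
d((-2, -7), (-1, 8)) = 15.0333
d((-2, -7), (-4, 1)) = 8.2462
d((0, 9), (-1, 8)) = 1.4142 <-- minimum
d((0, 9), (-4, 1)) = 8.9443
d((-1, 8), (-4, 1)) = 7.6158

Closest pair: (0, 9) and (-1, 8) with distance 1.4142

The closest pair is (0, 9) and (-1, 8) with Euclidean distance 1.4142. For 5 points, brute-force pairwise comparison is shown above. For large n, the divide-and-conquer algorithm (sort by x, recurse on halves, check the dividing strip) achieves O(n log n).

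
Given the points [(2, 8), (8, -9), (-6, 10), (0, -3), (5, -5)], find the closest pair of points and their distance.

Computing all pairwise distances among 5 points:

d((2, 8), (8, -9)) = 18.0278
d((2, 8), (-6, 10)) = 8.2462
d((2, 8), (0, -3)) = 11.1803
d((2, 8), (5, -5)) = 13.3417
d((8, -9), (-6, 10)) = 23.6008
d((8, -9), (0, -3)) = 10.0
d((8, -9), (5, -5)) = 5.0 <-- minimum
d((-6, 10), (0, -3)) = 14.3178
d((-6, 10), (5, -5)) = 18.6011
d((0, -3), (5, -5)) = 5.3852

Closest pair: (8, -9) and (5, -5) with distance 5.0

The closest pair is (8, -9) and (5, -5) with Euclidean distance 5.0. For 5 points, brute-force pairwise comparison is shown above. For large n, the divide-and-conquer algorithm (sort by x, recurse on halves, check the dividing strip) achieves O(n log n).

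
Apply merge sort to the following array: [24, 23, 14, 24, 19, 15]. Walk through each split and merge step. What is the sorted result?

Merge sort trace:

Split: [24, 23, 14, 24, 19, 15] -> [24, 23, 14] and [24, 19, 15]
  Split: [24, 23, 14] -> [24] and [23, 14]
    Split: [23, 14] -> [23] and [14]
    Merge: [23] + [14] -> [14, 23]
  Merge: [24] + [14, 23] -> [14, 23, 24]
  Split: [24, 19, 15] -> [24] and [19, 15]
    Split: [19, 15] -> [19] and [15]
    Merge: [19] + [15] -> [15, 19]
  Merge: [24] + [15, 19] -> [15, 19, 24]
Merge: [14, 23, 24] + [15, 19, 24] -> [14, 15, 19, 23, 24, 24]

Final sorted array: [14, 15, 19, 23, 24, 24]

The merge sort proceeds by recursively splitting the array and merging sorted halves.
After all merges, the sorted array is [14, 15, 19, 23, 24, 24].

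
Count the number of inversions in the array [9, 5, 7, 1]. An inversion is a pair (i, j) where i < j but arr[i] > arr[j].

Finding inversions in [9, 5, 7, 1]:

(0, 1): arr[0]=9 > arr[1]=5
(0, 2): arr[0]=9 > arr[2]=7
(0, 3): arr[0]=9 > arr[3]=1
(1, 3): arr[1]=5 > arr[3]=1
(2, 3): arr[2]=7 > arr[3]=1

Total inversions: 5

The array has 5 inversion(s): (0,1), (0,2), (0,3), (1,3), (2,3). Each pair (i,j) satisfies i < j and arr[i] > arr[j].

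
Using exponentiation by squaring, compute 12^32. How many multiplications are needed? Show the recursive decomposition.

Computing 12^32 by squaring (build up from 12^1; each line after the first costs one multiplication):

12^1 = 12
12^2 = (12^1)^2 = 12^2 = 144
12^4 = (12^2)^2 = 144^2 = 20736
12^8 = (12^4)^2 = 20736^2 = 429981696
12^16 = (12^8)^2 = 429981696^2 = 184884258895036416
12^32 = (12^16)^2 = 184884258895036416^2 = 34182189187166852111368841966125056

Result: 34182189187166852111368841966125056
Multiplications needed: 5 (5 lines after 12^1)

12^32 = 34182189187166852111368841966125056. Using exponentiation by squaring, this requires 5 multiplications. The key idea: if the exponent is even, square the half-power; if odd, multiply by the base once.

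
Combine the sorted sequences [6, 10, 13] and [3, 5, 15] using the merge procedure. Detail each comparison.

Merging process:

Compare 6 vs 3: take 3 from right. Merged: [3]
Compare 6 vs 5: take 5 from right. Merged: [3, 5]
Compare 6 vs 15: take 6 from left. Merged: [3, 5, 6]
Compare 10 vs 15: take 10 from left. Merged: [3, 5, 6, 10]
Compare 13 vs 15: take 13 from left. Merged: [3, 5, 6, 10, 13]
Append remaining from right: [15]. Merged: [3, 5, 6, 10, 13, 15]

Final merged array: [3, 5, 6, 10, 13, 15]
Total comparisons: 5

The merged array is [3, 5, 6, 10, 13, 15], requiring 5 comparisons. The merge step runs in O(n) time where n is the total number of elements.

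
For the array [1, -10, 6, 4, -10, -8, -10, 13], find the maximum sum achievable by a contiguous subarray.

Using Kadane's algorithm on [1, -10, 6, 4, -10, -8, -10, 13]:

Scanning through the array:
Position 1 (value -10): max_ending_here = -9, max_so_far = 1
Position 2 (value 6): max_ending_here = 6, max_so_far = 6
Position 3 (value 4): max_ending_here = 10, max_so_far = 10
Position 4 (value -10): max_ending_here = 0, max_so_far = 10
Position 5 (value -8): max_ending_here = -8, max_so_far = 10
Position 6 (value -10): max_ending_here = -10, max_so_far = 10
Position 7 (value 13): max_ending_here = 13, max_so_far = 13

Maximum subarray: [13]
Maximum sum: 13

The maximum subarray is [13] with sum 13. This subarray runs from index 7 to index 7.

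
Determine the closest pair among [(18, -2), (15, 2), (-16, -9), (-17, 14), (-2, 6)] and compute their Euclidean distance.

Computing all pairwise distances among 5 points:

d((18, -2), (15, 2)) = 5.0 <-- minimum
d((18, -2), (-16, -9)) = 34.7131
d((18, -2), (-17, 14)) = 38.4838
d((18, -2), (-2, 6)) = 21.5407
d((15, 2), (-16, -9)) = 32.8938
d((15, 2), (-17, 14)) = 34.176
d((15, 2), (-2, 6)) = 17.4642
d((-16, -9), (-17, 14)) = 23.0217
d((-16, -9), (-2, 6)) = 20.5183
d((-17, 14), (-2, 6)) = 17.0

Closest pair: (18, -2) and (15, 2) with distance 5.0

The closest pair is (18, -2) and (15, 2) with Euclidean distance 5.0. For 5 points, brute-force pairwise comparison is shown above. For large n, the divide-and-conquer algorithm (sort by x, recurse on halves, check the dividing strip) achieves O(n log n).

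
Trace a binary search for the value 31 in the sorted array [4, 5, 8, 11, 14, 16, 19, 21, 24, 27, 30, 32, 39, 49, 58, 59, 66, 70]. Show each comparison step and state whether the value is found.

Binary search for 31 in [4, 5, 8, 11, 14, 16, 19, 21, 24, 27, 30, 32, 39, 49, 58, 59, 66, 70]:

lo=0, hi=17, mid=8, arr[mid]=24 -> 24 < 31, search right half
lo=9, hi=17, mid=13, arr[mid]=49 -> 49 > 31, search left half
lo=9, hi=12, mid=10, arr[mid]=30 -> 30 < 31, search right half
lo=11, hi=12, mid=11, arr[mid]=32 -> 32 > 31, search left half
lo=11 > hi=10, target 31 not found

Binary search determines that 31 is not in the array after 4 comparisons. The search space was exhausted without finding the target.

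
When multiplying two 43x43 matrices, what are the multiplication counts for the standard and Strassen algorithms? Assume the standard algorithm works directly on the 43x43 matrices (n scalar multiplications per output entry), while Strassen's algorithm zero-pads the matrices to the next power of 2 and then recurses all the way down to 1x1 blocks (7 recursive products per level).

Matrix multiplication for 43x43 matrices:

Strassen's algorithm requires power-of-2 dimensions. Pad 43x43 to 64x64 (next power of 2).

Standard algorithm: 43^3 = 79507 multiplications
Strassen's algorithm: 7^(log2(64)) = 7^6 = 117649 multiplications
Difference: 79507 - 117649 = -38142 (Strassen uses MORE here due to padding overhead — for small or just-over-power-of-2 n, padding can outweigh the per-level savings)

Standard: 79507 multiplications (43^3). Strassen: 117649 multiplications (7^6, after padding to 64x64). Strassen reduces 8 recursive multiplications to 7 at each level.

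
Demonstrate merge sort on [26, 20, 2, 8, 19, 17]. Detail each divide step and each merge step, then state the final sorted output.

Merge sort trace:

Split: [26, 20, 2, 8, 19, 17] -> [26, 20, 2] and [8, 19, 17]
  Split: [26, 20, 2] -> [26] and [20, 2]
    Split: [20, 2] -> [20] and [2]
    Merge: [20] + [2] -> [2, 20]
  Merge: [26] + [2, 20] -> [2, 20, 26]
  Split: [8, 19, 17] -> [8] and [19, 17]
    Split: [19, 17] -> [19] and [17]
    Merge: [19] + [17] -> [17, 19]
  Merge: [8] + [17, 19] -> [8, 17, 19]
Merge: [2, 20, 26] + [8, 17, 19] -> [2, 8, 17, 19, 20, 26]

Final sorted array: [2, 8, 17, 19, 20, 26]

The merge sort proceeds by recursively splitting the array and merging sorted halves.
After all merges, the sorted array is [2, 8, 17, 19, 20, 26].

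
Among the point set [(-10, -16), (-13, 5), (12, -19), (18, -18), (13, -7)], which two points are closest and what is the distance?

Computing all pairwise distances among 5 points:

d((-10, -16), (-13, 5)) = 21.2132
d((-10, -16), (12, -19)) = 22.2036
d((-10, -16), (18, -18)) = 28.0713
d((-10, -16), (13, -7)) = 24.6982
d((-13, 5), (12, -19)) = 34.6554
d((-13, 5), (18, -18)) = 38.6005
d((-13, 5), (13, -7)) = 28.6356
d((12, -19), (18, -18)) = 6.0828 <-- minimum
d((12, -19), (13, -7)) = 12.0416
d((18, -18), (13, -7)) = 12.083

Closest pair: (12, -19) and (18, -18) with distance 6.0828

The closest pair is (12, -19) and (18, -18) with Euclidean distance 6.0828. For 5 points, brute-force pairwise comparison is shown above. For large n, the divide-and-conquer algorithm (sort by x, recurse on halves, check the dividing strip) achieves O(n log n).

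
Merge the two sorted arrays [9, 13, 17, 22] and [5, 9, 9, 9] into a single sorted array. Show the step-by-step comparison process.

Merging process:

Compare 9 vs 5: take 5 from right. Merged: [5]
Compare 9 vs 9: take 9 from left. Merged: [5, 9]
Compare 13 vs 9: take 9 from right. Merged: [5, 9, 9]
Compare 13 vs 9: take 9 from right. Merged: [5, 9, 9, 9]
Compare 13 vs 9: take 9 from right. Merged: [5, 9, 9, 9, 9]
Append remaining from left: [13, 17, 22]. Merged: [5, 9, 9, 9, 9, 13, 17, 22]

Final merged array: [5, 9, 9, 9, 9, 13, 17, 22]
Total comparisons: 5

The merged array is [5, 9, 9, 9, 9, 13, 17, 22], requiring 5 comparisons. The merge step runs in O(n) time where n is the total number of elements.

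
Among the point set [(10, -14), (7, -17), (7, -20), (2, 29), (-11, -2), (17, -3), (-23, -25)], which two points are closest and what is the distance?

Computing all pairwise distances among 7 points:

d((10, -14), (7, -17)) = 4.2426
d((10, -14), (7, -20)) = 6.7082
d((10, -14), (2, 29)) = 43.7379
d((10, -14), (-11, -2)) = 24.1868
d((10, -14), (17, -3)) = 13.0384
d((10, -14), (-23, -25)) = 34.7851
d((7, -17), (7, -20)) = 3.0 <-- minimum
d((7, -17), (2, 29)) = 46.2709
d((7, -17), (-11, -2)) = 23.4307
d((7, -17), (17, -3)) = 17.2047
d((7, -17), (-23, -25)) = 31.0483
d((7, -20), (2, 29)) = 49.2544
d((7, -20), (-11, -2)) = 25.4558
d((7, -20), (17, -3)) = 19.7231
d((7, -20), (-23, -25)) = 30.4138
d((2, 29), (-11, -2)) = 33.6155
d((2, 29), (17, -3)) = 35.3412
d((2, 29), (-23, -25)) = 59.5063
d((-11, -2), (17, -3)) = 28.0179
d((-11, -2), (-23, -25)) = 25.9422
d((17, -3), (-23, -25)) = 45.6508

Closest pair: (7, -17) and (7, -20) with distance 3.0

The closest pair is (7, -17) and (7, -20) with Euclidean distance 3.0. For 7 points, brute-force pairwise comparison is shown above. For large n, the divide-and-conquer algorithm (sort by x, recurse on halves, check the dividing strip) achieves O(n log n).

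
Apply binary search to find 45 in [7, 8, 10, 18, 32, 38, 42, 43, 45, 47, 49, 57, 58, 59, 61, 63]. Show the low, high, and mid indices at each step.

Binary search for 45 in [7, 8, 10, 18, 32, 38, 42, 43, 45, 47, 49, 57, 58, 59, 61, 63]:

lo=0, hi=15, mid=7, arr[mid]=43 -> 43 < 45, search right half
lo=8, hi=15, mid=11, arr[mid]=57 -> 57 > 45, search left half
lo=8, hi=10, mid=9, arr[mid]=47 -> 47 > 45, search left half
lo=8, hi=8, mid=8, arr[mid]=45 -> Found target at index 8!

Binary search finds 45 at index 8 after 4 comparisons. The search repeatedly halves the search space by comparing with the middle element.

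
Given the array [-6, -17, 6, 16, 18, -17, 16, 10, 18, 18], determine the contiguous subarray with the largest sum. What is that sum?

Using Kadane's algorithm on [-6, -17, 6, 16, 18, -17, 16, 10, 18, 18]:

Scanning through the array:
Position 1 (value -17): max_ending_here = -17, max_so_far = -6
Position 2 (value 6): max_ending_here = 6, max_so_far = 6
Position 3 (value 16): max_ending_here = 22, max_so_far = 22
Position 4 (value 18): max_ending_here = 40, max_so_far = 40
Position 5 (value -17): max_ending_here = 23, max_so_far = 40
Position 6 (value 16): max_ending_here = 39, max_so_far = 40
Position 7 (value 10): max_ending_here = 49, max_so_far = 49
Position 8 (value 18): max_ending_here = 67, max_so_far = 67
Position 9 (value 18): max_ending_here = 85, max_so_far = 85

Maximum subarray: [6, 16, 18, -17, 16, 10, 18, 18]
Maximum sum: 85

The maximum subarray is [6, 16, 18, -17, 16, 10, 18, 18] with sum 85. This subarray runs from index 2 to index 9.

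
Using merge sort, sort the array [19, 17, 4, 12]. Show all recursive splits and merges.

Merge sort trace:

Split: [19, 17, 4, 12] -> [19, 17] and [4, 12]
  Split: [19, 17] -> [19] and [17]
  Merge: [19] + [17] -> [17, 19]
  Split: [4, 12] -> [4] and [12]
  Merge: [4] + [12] -> [4, 12]
Merge: [17, 19] + [4, 12] -> [4, 12, 17, 19]

Final sorted array: [4, 12, 17, 19]

The merge sort proceeds by recursively splitting the array and merging sorted halves.
After all merges, the sorted array is [4, 12, 17, 19].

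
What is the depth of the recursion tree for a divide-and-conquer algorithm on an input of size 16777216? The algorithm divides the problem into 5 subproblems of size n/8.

For divide and conquer with division factor 8:

Problem sizes at each level:
Level 0: 16777216
Level 1: 2097152
Level 2: 262144
Level 3: 32768
Level 4: 4096
Level 5: 512
Level 6: 64
Level 7: 8
Level 8: 1

The root is level 0 and the size-1 base case is level 8 (the tree spans levels 0 through 8, i.e. 9 levels counting the root), so the depth is the number of divisions: log_8(16777216) = 8

The recursion tree depth is log_8(16777216) = 8. At each level, the problem size is divided by 8, so it takes 8 divisions to reduce to a base case of size 1. The algorithm makes 5 recursive calls at each level.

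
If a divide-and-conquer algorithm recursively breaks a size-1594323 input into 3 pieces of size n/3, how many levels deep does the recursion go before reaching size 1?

For divide and conquer with division factor 3:

Problem sizes at each level:
Level 0: 1594323
Level 1: 531441
Level 2: 177147
Level 3: 59049
Level 4: 19683
Level 5: 6561
Level 6: 2187
Level 7: 729
Level 8: 243
Level 9: 81
Level 10: 27
Level 11: 9
Level 12: 3
Level 13: 1

The root is level 0 and the size-1 base case is level 13 (the tree spans levels 0 through 13, i.e. 14 levels counting the root), so the depth is the number of divisions: log_3(1594323) = 13

The recursion tree depth is log_3(1594323) = 13. At each level, the problem size is divided by 3, so it takes 13 divisions to reduce to a base case of size 1. The algorithm makes 3 recursive calls at each level.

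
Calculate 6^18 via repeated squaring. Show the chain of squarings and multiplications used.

Computing 6^18 by squaring (build up from 6^1; each line after the first costs one multiplication):

6^1 = 6
6^2 = (6^1)^2 = 6^2 = 36
6^4 = (6^2)^2 = 36^2 = 1296
6^8 = (6^4)^2 = 1296^2 = 1679616
6^9 = 6 * 6^8 = 6 * 1679616 = 10077696
6^18 = (6^9)^2 = 10077696^2 = 101559956668416

Result: 101559956668416
Multiplications needed: 5 (5 lines after 6^1)

6^18 = 101559956668416. Using exponentiation by squaring, this requires 5 multiplications. The key idea: if the exponent is even, square the half-power; if odd, multiply by the base once.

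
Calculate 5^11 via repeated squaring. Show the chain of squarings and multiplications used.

Computing 5^11 by squaring (build up from 5^1; each line after the first costs one multiplication):

5^1 = 5
5^2 = (5^1)^2 = 5^2 = 25
5^4 = (5^2)^2 = 25^2 = 625
5^5 = 5 * 5^4 = 5 * 625 = 3125
5^10 = (5^5)^2 = 3125^2 = 9765625
5^11 = 5 * 5^10 = 5 * 9765625 = 48828125

Result: 48828125
Multiplications needed: 5 (5 lines after 5^1)

5^11 = 48828125. Using exponentiation by squaring, this requires 5 multiplications. The key idea: if the exponent is even, square the half-power; if odd, multiply by the base once.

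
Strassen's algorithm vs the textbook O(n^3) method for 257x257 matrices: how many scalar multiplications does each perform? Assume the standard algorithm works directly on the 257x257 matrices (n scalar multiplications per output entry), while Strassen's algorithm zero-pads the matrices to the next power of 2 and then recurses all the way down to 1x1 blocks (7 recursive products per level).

Matrix multiplication for 257x257 matrices:

Strassen's algorithm requires power-of-2 dimensions. Pad 257x257 to 512x512 (next power of 2).

Standard algorithm: 257^3 = 16974593 multiplications
Strassen's algorithm: 7^(log2(512)) = 7^9 = 40353607 multiplications
Difference: 16974593 - 40353607 = -23379014 (Strassen uses MORE here due to padding overhead — for small or just-over-power-of-2 n, padding can outweigh the per-level savings)

Standard: 16974593 multiplications (257^3). Strassen: 40353607 multiplications (7^9, after padding to 512x512). Strassen reduces 8 recursive multiplications to 7 at each level.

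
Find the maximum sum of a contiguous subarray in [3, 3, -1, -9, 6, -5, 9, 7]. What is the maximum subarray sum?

Using Kadane's algorithm on [3, 3, -1, -9, 6, -5, 9, 7]:

Scanning through the array:
Position 1 (value 3): max_ending_here = 6, max_so_far = 6
Position 2 (value -1): max_ending_here = 5, max_so_far = 6
Position 3 (value -9): max_ending_here = -4, max_so_far = 6
Position 4 (value 6): max_ending_here = 6, max_so_far = 6
Position 5 (value -5): max_ending_here = 1, max_so_far = 6
Position 6 (value 9): max_ending_here = 10, max_so_far = 10
Position 7 (value 7): max_ending_here = 17, max_so_far = 17

Maximum subarray: [6, -5, 9, 7]
Maximum sum: 17

The maximum subarray is [6, -5, 9, 7] with sum 17. This subarray runs from index 4 to index 7.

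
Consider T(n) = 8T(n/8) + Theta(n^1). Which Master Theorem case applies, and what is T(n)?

Master Theorem for T(n) = 8T(n/8) + O(n^1):

a = 8, b = 8, c = 1
log_b(a) = log_8(8) = 1.0000

Case 2: c = 1 = log_8(8) = 1.0000
T(n) = O(n^1 log n) = O(n log n)

For T(n) = 8T(n/8) + O(n^1): log_8(8) = 1.0000. This is Case 2 of the Master Theorem (c = log_b(a), equal work at all levels), giving O(n log n).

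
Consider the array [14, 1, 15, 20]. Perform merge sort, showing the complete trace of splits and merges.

Merge sort trace:

Split: [14, 1, 15, 20] -> [14, 1] and [15, 20]
  Split: [14, 1] -> [14] and [1]
  Merge: [14] + [1] -> [1, 14]
  Split: [15, 20] -> [15] and [20]
  Merge: [15] + [20] -> [15, 20]
Merge: [1, 14] + [15, 20] -> [1, 14, 15, 20]

Final sorted array: [1, 14, 15, 20]

The merge sort proceeds by recursively splitting the array and merging sorted halves.
After all merges, the sorted array is [1, 14, 15, 20].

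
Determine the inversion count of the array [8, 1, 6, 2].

Finding inversions in [8, 1, 6, 2]:

(0, 1): arr[0]=8 > arr[1]=1
(0, 2): arr[0]=8 > arr[2]=6
(0, 3): arr[0]=8 > arr[3]=2
(2, 3): arr[2]=6 > arr[3]=2

Total inversions: 4

The array has 4 inversion(s): (0,1), (0,2), (0,3), (2,3). Each pair (i,j) satisfies i < j and arr[i] > arr[j].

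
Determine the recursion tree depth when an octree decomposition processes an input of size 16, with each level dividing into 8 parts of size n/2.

For divide and conquer with division factor 2:

Problem sizes at each level:
Level 0: 16
Level 1: 8
Level 2: 4
Level 3: 2
Level 4: 1

The root is level 0 and the size-1 base case is level 4 (the tree spans levels 0 through 4, i.e. 5 levels counting the root), so the depth is the number of divisions: log_2(16) = 4

The recursion tree depth is log_2(16) = 4. At each level, the problem size is divided by 2, so it takes 4 divisions to reduce to a base case of size 1. The algorithm makes 8 recursive calls at each level.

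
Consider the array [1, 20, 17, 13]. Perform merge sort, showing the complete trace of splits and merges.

Merge sort trace:

Split: [1, 20, 17, 13] -> [1, 20] and [17, 13]
  Split: [1, 20] -> [1] and [20]
  Merge: [1] + [20] -> [1, 20]
  Split: [17, 13] -> [17] and [13]
  Merge: [17] + [13] -> [13, 17]
Merge: [1, 20] + [13, 17] -> [1, 13, 17, 20]

Final sorted array: [1, 13, 17, 20]

The merge sort proceeds by recursively splitting the array and merging sorted halves.
After all merges, the sorted array is [1, 13, 17, 20].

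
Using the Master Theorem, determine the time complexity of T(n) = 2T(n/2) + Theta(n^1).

Master Theorem for T(n) = 2T(n/2) + O(n^1):

a = 2, b = 2, c = 1
log_b(a) = log_2(2) = 1.0000

Case 2: c = 1 = log_2(2) = 1.0000
T(n) = O(n^1 log n) = O(n log n)

For T(n) = 2T(n/2) + O(n^1): log_2(2) = 1.0000. This is Case 2 of the Master Theorem (c = log_b(a), equal work at all levels), giving O(n log n).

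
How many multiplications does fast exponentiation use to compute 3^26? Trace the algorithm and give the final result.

Computing 3^26 by squaring (build up from 3^1; each line after the first costs one multiplication):

3^1 = 3
3^2 = (3^1)^2 = 3^2 = 9
3^3 = 3 * 3^2 = 3 * 9 = 27
3^6 = (3^3)^2 = 27^2 = 729
3^12 = (3^6)^2 = 729^2 = 531441
3^13 = 3 * 3^12 = 3 * 531441 = 1594323
3^26 = (3^13)^2 = 1594323^2 = 2541865828329

Result: 2541865828329
Multiplications needed: 6 (6 lines after 3^1)

3^26 = 2541865828329. Using exponentiation by squaring, this requires 6 multiplications. The key idea: if the exponent is even, square the half-power; if odd, multiply by the base once.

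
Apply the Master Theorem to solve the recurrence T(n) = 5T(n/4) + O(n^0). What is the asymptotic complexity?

Master Theorem for T(n) = 5T(n/4) + O(n^0):

a = 5, b = 4, c = 0
log_b(a) = log_4(5) = 1.1610

Case 1: c = 0 < log_4(5) = 1.1610
T(n) = O(n^(log_4 5))

For T(n) = 5T(n/4) + O(n^0): log_4(5) = 1.1610. This is Case 1 of the Master Theorem (c < log_b(a), work dominated by leaves), giving O(n^(log_4 5)).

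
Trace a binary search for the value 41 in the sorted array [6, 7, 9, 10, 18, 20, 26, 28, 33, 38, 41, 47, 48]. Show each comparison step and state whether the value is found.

Binary search for 41 in [6, 7, 9, 10, 18, 20, 26, 28, 33, 38, 41, 47, 48]:

lo=0, hi=12, mid=6, arr[mid]=26 -> 26 < 41, search right half
lo=7, hi=12, mid=9, arr[mid]=38 -> 38 < 41, search right half
lo=10, hi=12, mid=11, arr[mid]=47 -> 47 > 41, search left half
lo=10, hi=10, mid=10, arr[mid]=41 -> Found target at index 10!

Binary search finds 41 at index 10 after 4 comparisons. The search repeatedly halves the search space by comparing with the middle element.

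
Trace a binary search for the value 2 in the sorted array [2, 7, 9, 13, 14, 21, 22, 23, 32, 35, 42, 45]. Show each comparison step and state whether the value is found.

Binary search for 2 in [2, 7, 9, 13, 14, 21, 22, 23, 32, 35, 42, 45]:

lo=0, hi=11, mid=5, arr[mid]=21 -> 21 > 2, search left half
lo=0, hi=4, mid=2, arr[mid]=9 -> 9 > 2, search left half
lo=0, hi=1, mid=0, arr[mid]=2 -> Found target at index 0!

Binary search finds 2 at index 0 after 3 comparisons. The search repeatedly halves the search space by comparing with the middle element.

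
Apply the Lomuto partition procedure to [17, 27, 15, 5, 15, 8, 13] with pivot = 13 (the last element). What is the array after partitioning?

Lomuto partition with pivot = 13:

Initial array: [17, 27, 15, 5, 15, 8, 13]

arr[0]=17 > 13: no swap
arr[1]=27 > 13: no swap
arr[2]=15 > 13: no swap
arr[3]=5 <= 13: swap with position 0, array becomes [5, 27, 15, 17, 15, 8, 13]
arr[4]=15 > 13: no swap
arr[5]=8 <= 13: swap with position 1, array becomes [5, 8, 15, 17, 15, 27, 13]

Place pivot at position 2: [5, 8, 13, 17, 15, 27, 15]
Pivot position: 2

After partitioning with pivot 13, the array becomes [5, 8, 13, 17, 15, 27, 15]. The pivot is placed at index 2. All elements to the left of the pivot are <= 13, and all elements to the right are > 13.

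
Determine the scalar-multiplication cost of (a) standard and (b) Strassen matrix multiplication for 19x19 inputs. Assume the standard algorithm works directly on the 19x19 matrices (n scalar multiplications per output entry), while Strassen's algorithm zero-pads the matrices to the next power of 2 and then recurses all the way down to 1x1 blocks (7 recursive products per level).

Matrix multiplication for 19x19 matrices:

Strassen's algorithm requires power-of-2 dimensions. Pad 19x19 to 32x32 (next power of 2).

Standard algorithm: 19^3 = 6859 multiplications
Strassen's algorithm: 7^(log2(32)) = 7^5 = 16807 multiplications
Difference: 6859 - 16807 = -9948 (Strassen uses MORE here due to padding overhead — for small or just-over-power-of-2 n, padding can outweigh the per-level savings)

Standard: 6859 multiplications (19^3). Strassen: 16807 multiplications (7^5, after padding to 32x32). Strassen reduces 8 recursive multiplications to 7 at each level.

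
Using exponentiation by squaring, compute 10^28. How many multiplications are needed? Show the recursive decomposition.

Computing 10^28 by squaring (build up from 10^1; each line after the first costs one multiplication):

10^1 = 10
10^2 = (10^1)^2 = 10^2 = 100
10^3 = 10 * 10^2 = 10 * 100 = 1000
10^6 = (10^3)^2 = 1000^2 = 1000000
10^7 = 10 * 10^6 = 10 * 1000000 = 10000000
10^14 = (10^7)^2 = 10000000^2 = 100000000000000
10^28 = (10^14)^2 = 100000000000000^2 = 10000000000000000000000000000

Result: 10000000000000000000000000000
Multiplications needed: 6 (6 lines after 10^1)

10^28 = 10000000000000000000000000000. Using exponentiation by squaring, this requires 6 multiplications. The key idea: if the exponent is even, square the half-power; if odd, multiply by the base once.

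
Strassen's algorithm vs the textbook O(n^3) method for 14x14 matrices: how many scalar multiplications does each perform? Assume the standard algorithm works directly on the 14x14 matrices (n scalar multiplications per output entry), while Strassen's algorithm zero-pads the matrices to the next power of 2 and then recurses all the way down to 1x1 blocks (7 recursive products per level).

Matrix multiplication for 14x14 matrices:

Strassen's algorithm requires power-of-2 dimensions. Pad 14x14 to 16x16 (next power of 2).

Standard algorithm: 14^3 = 2744 multiplications
Strassen's algorithm: 7^(log2(16)) = 7^4 = 2401 multiplications
Savings: 2744 - 2401 = 343 multiplications

Standard: 2744 multiplications (14^3). Strassen: 2401 multiplications (7^4, after padding to 16x16). Strassen reduces 8 recursive multiplications to 7 at each level.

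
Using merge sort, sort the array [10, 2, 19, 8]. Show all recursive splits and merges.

Merge sort trace:

Split: [10, 2, 19, 8] -> [10, 2] and [19, 8]
  Split: [10, 2] -> [10] and [2]
  Merge: [10] + [2] -> [2, 10]
  Split: [19, 8] -> [19] and [8]
  Merge: [19] + [8] -> [8, 19]
Merge: [2, 10] + [8, 19] -> [2, 8, 10, 19]

Final sorted array: [2, 8, 10, 19]

The merge sort proceeds by recursively splitting the array and merging sorted halves.
After all merges, the sorted array is [2, 8, 10, 19].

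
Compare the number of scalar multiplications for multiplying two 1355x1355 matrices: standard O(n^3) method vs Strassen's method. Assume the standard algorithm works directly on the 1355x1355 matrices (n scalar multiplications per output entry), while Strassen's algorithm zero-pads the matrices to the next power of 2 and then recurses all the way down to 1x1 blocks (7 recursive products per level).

Matrix multiplication for 1355x1355 matrices:

Strassen's algorithm requires power-of-2 dimensions. Pad 1355x1355 to 2048x2048 (next power of 2).

Standard algorithm: 1355^3 = 2487813875 multiplications
Strassen's algorithm: 7^(log2(2048)) = 7^11 = 1977326743 multiplications
Savings: 2487813875 - 1977326743 = 510487132 multiplications

Standard: 2487813875 multiplications (1355^3). Strassen: 1977326743 multiplications (7^11, after padding to 2048x2048). Strassen reduces 8 recursive multiplications to 7 at each level.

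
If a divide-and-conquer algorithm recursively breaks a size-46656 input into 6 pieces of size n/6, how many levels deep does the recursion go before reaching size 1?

For divide and conquer with division factor 6:

Problem sizes at each level:
Level 0: 46656
Level 1: 7776
Level 2: 1296
Level 3: 216
Level 4: 36
Level 5: 6
Level 6: 1

The root is level 0 and the size-1 base case is level 6 (the tree spans levels 0 through 6, i.e. 7 levels counting the root), so the depth is the number of divisions: log_6(46656) = 6

The recursion tree depth is log_6(46656) = 6. At each level, the problem size is divided by 6, so it takes 6 divisions to reduce to a base case of size 1. The algorithm makes 6 recursive calls at each level.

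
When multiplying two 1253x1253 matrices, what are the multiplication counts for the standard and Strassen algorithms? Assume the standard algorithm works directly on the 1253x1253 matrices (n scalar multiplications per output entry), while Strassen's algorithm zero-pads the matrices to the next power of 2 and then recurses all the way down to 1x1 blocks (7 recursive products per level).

Matrix multiplication for 1253x1253 matrices:

Strassen's algorithm requires power-of-2 dimensions. Pad 1253x1253 to 2048x2048 (next power of 2).

Standard algorithm: 1253^3 = 1967221277 multiplications
Strassen's algorithm: 7^(log2(2048)) = 7^11 = 1977326743 multiplications
Difference: 1967221277 - 1977326743 = -10105466 (Strassen uses MORE here due to padding overhead — for small or just-over-power-of-2 n, padding can outweigh the per-level savings)

Standard: 1967221277 multiplications (1253^3). Strassen: 1977326743 multiplications (7^11, after padding to 2048x2048). Strassen reduces 8 recursive multiplications to 7 at each level.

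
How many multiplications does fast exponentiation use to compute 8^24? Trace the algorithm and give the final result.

Computing 8^24 by squaring (build up from 8^1; each line after the first costs one multiplication):

8^1 = 8
8^2 = (8^1)^2 = 8^2 = 64
8^3 = 8 * 8^2 = 8 * 64 = 512
8^6 = (8^3)^2 = 512^2 = 262144
8^12 = (8^6)^2 = 262144^2 = 68719476736
8^24 = (8^12)^2 = 68719476736^2 = 4722366482869645213696

Result: 4722366482869645213696
Multiplications needed: 5 (5 lines after 8^1)

8^24 = 4722366482869645213696. Using exponentiation by squaring, this requires 5 multiplications. The key idea: if the exponent is even, square the half-power; if odd, multiply by the base once.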